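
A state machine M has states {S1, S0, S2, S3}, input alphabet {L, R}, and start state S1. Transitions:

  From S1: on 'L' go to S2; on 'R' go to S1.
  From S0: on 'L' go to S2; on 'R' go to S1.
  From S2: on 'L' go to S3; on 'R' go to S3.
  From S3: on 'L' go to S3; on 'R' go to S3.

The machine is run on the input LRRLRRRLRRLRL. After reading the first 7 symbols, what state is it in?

S1 → S2 → S3 → S3 → S3 → S3 → S3 → S3
After 7 symbols: S3.

S3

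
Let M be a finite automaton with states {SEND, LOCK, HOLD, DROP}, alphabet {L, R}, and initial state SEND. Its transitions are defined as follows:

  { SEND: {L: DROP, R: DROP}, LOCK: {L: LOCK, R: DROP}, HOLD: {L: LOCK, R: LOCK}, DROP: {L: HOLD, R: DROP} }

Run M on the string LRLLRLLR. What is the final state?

start at SEND
read 'L': SEND → DROP
read 'R': DROP → DROP
read 'L': DROP → HOLD
read 'L': HOLD → LOCK
read 'R': LOCK → DROP
read 'L': DROP → HOLD
read 'L': HOLD → LOCK
read 'R': LOCK → DROP

DROP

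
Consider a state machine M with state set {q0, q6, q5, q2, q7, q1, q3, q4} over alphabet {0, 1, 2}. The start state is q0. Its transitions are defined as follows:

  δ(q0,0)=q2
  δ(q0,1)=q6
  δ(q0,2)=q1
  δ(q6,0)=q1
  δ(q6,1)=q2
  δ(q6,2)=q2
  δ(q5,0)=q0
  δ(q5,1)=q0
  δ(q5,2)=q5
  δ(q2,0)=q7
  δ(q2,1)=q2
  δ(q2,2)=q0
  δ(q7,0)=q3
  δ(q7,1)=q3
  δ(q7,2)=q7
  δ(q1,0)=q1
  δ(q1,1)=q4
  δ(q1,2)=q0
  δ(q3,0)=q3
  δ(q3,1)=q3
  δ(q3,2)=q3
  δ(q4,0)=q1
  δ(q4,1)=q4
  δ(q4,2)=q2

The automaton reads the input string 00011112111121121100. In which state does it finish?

q3

start at q0
read '0': q0 → q2
read '0': q2 → q7
read '0': q7 → q3
read '1': q3 → q3
read '1': q3 → q3
read '1': q3 → q3
read '1': q3 → q3
read '2': q3 → q3
read '1': q3 → q3
read '1': q3 → q3
read '1': q3 → q3
read '1': q3 → q3
read '2': q3 → q3
read '1': q3 → q3
read '1': q3 → q3
read '2': q3 → q3
read '1': q3 → q3
read '1': q3 → q3
read '0': q3 → q3
read '0': q3 → q3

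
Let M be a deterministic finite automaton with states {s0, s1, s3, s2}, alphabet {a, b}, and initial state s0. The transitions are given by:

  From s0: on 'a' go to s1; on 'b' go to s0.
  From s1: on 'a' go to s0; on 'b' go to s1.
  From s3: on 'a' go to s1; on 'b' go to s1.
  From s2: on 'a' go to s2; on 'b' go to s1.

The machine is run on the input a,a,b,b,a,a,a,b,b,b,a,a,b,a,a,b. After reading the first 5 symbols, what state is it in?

s1

start at s0
read 'a': s0 → s1
read 'a': s1 → s0
read 'b': s0 → s0
read 'b': s0 → s0
read 'a': s0 → s1
After 5 symbols: s1.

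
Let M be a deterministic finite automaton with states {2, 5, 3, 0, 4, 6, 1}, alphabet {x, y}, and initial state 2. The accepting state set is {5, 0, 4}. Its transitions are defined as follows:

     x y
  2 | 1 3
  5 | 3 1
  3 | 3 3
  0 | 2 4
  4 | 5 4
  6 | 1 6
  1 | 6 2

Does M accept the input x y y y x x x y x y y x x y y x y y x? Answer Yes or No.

No

start at 2
read 'x': 2 → 1
read 'y': 1 → 2
read 'y': 2 → 3
read 'y': 3 → 3
read 'x': 3 → 3
read 'x': 3 → 3
read 'x': 3 → 3
read 'y': 3 → 3
read 'x': 3 → 3
read 'y': 3 → 3
read 'y': 3 → 3
read 'x': 3 → 3
read 'x': 3 → 3
read 'y': 3 → 3
read 'y': 3 → 3
read 'x': 3 → 3
read 'y': 3 → 3
read 'y': 3 → 3
read 'x': 3 → 3
End state 3 is not accepting.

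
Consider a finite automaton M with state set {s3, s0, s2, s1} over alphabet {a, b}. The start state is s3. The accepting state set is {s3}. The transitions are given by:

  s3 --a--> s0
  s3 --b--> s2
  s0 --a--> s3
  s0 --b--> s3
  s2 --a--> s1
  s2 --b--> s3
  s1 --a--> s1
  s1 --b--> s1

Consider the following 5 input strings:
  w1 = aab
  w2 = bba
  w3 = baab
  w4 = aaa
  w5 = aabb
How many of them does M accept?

w1: Trace: s3 -a-> s0 -a-> s3 -b-> s2  → end s2, rejected
w2: Trace: s3 -b-> s2 -b-> s3 -a-> s0  → end s0, rejected
w3: Trace: s3 -b-> s2 -a-> s1 -a-> s1 -b-> s1  → end s1, rejected
w4: Trace: s3 -a-> s0 -a-> s3 -a-> s0  → end s0, rejected
w5: Trace: s3 -a-> s0 -a-> s3 -b-> s2 -b-> s3  → end s3, accepted

1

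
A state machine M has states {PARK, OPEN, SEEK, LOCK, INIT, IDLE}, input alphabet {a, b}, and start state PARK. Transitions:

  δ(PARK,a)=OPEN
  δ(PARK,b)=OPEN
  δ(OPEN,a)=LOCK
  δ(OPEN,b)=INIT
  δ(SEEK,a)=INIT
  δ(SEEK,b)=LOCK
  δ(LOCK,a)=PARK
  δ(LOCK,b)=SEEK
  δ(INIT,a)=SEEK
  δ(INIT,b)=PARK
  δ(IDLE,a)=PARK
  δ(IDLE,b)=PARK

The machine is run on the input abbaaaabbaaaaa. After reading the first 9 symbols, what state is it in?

Trace: PARK -a-> OPEN -b-> INIT -b-> PARK -a-> OPEN -a-> LOCK -a-> PARK -a-> OPEN -b-> INIT -b-> PARK
After 9 symbols: PARK.

PARK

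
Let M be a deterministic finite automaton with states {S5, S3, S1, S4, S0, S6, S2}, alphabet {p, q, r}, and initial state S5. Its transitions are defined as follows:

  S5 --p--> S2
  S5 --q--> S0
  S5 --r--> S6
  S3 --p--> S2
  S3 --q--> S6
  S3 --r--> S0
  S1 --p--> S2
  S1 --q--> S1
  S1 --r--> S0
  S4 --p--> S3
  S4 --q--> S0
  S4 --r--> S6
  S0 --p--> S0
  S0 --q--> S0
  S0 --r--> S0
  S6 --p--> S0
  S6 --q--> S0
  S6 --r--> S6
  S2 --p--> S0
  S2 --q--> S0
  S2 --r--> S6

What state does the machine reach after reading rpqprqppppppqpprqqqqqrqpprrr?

S0

Trace: S5 -r-> S6 -p-> S0 -q-> S0 -p-> S0 -r-> S0 -q-> S0 -p-> S0 -p-> S0 -p-> S0 -p-> S0 -p-> S0 -p-> S0 -q-> S0 -p-> S0 -p-> S0 -r-> S0 -q-> S0 -q-> S0 -q-> S0 -q-> S0 -q-> S0 -r-> S0 -q-> S0 -p-> S0 -p-> S0 -r-> S0 -r-> S0 -r-> S0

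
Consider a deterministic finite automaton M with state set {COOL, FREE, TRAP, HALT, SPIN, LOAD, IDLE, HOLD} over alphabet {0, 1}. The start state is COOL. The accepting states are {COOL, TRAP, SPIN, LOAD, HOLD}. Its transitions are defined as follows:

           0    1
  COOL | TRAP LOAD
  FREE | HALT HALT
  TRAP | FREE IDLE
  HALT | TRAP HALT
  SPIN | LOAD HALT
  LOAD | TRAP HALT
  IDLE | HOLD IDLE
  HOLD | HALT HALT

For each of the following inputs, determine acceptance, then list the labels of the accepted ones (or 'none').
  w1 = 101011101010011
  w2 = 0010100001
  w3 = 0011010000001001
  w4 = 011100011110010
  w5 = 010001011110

w1:
  start at COOL
  read '1': COOL → LOAD
  read '0': LOAD → TRAP
  read '1': TRAP → IDLE
  read '0': IDLE → HOLD
  read '1': HOLD → HALT
  read '1': HALT → HALT
  read '1': HALT → HALT
  read '0': HALT → TRAP
  read '1': TRAP → IDLE
  read '0': IDLE → HOLD
  read '1': HOLD → HALT
  read '0': HALT → TRAP
  read '0': TRAP → FREE
  read '1': FREE → HALT
  read '1': HALT → HALT
  end HALT, rejected
w2:
  start at COOL
  read '0': COOL → TRAP
  read '0': TRAP → FREE
  read '1': FREE → HALT
  read '0': HALT → TRAP
  read '1': TRAP → IDLE
  read '0': IDLE → HOLD
  read '0': HOLD → HALT
  read '0': HALT → TRAP
  read '0': TRAP → FREE
  read '1': FREE → HALT
  end HALT, rejected
w3:
  start at COOL
  read '0': COOL → TRAP
  read '0': TRAP → FREE
  read '1': FREE → HALT
  read '1': HALT → HALT
  read '0': HALT → TRAP
  read '1': TRAP → IDLE
  read '0': IDLE → HOLD
  read '0': HOLD → HALT
  read '0': HALT → TRAP
  read '0': TRAP → FREE
  read '0': FREE → HALT
  read '0': HALT → TRAP
  read '1': TRAP → IDLE
  read '0': IDLE → HOLD
  read '0': HOLD → HALT
  read '1': HALT → HALT
  end HALT, rejected
w4:
  start at COOL
  read '0': COOL → TRAP
  read '1': TRAP → IDLE
  read '1': IDLE → IDLE
  read '1': IDLE → IDLE
  read '0': IDLE → HOLD
  read '0': HOLD → HALT
  read '0': HALT → TRAP
  read '1': TRAP → IDLE
  read '1': IDLE → IDLE
  read '1': IDLE → IDLE
  read '1': IDLE → IDLE
  read '0': IDLE → HOLD
  read '0': HOLD → HALT
  read '1': HALT → HALT
  read '0': HALT → TRAP
  end TRAP, accepted
w5:
  start at COOL
  read '0': COOL → TRAP
  read '1': TRAP → IDLE
  read '0': IDLE → HOLD
  read '0': HOLD → HALT
  read '0': HALT → TRAP
  read '1': TRAP → IDLE
  read '0': IDLE → HOLD
  read '1': HOLD → HALT
  read '1': HALT → HALT
  read '1': HALT → HALT
  read '1': HALT → HALT
  read '0': HALT → TRAP
  end TRAP, accepted

w4, w5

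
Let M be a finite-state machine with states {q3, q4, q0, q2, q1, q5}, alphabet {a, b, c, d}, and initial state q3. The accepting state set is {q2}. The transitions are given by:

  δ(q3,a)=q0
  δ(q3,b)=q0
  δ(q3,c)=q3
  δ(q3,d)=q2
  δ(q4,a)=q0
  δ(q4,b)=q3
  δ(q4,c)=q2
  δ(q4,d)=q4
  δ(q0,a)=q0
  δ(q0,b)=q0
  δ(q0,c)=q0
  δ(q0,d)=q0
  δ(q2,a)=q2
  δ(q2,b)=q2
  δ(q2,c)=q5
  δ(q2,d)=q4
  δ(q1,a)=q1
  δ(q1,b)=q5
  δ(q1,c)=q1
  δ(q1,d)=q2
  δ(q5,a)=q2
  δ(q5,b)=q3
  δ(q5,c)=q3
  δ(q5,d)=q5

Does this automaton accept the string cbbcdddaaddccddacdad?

No

Trace: q3 -c-> q3 -b-> q0 -b-> q0 -c-> q0 -d-> q0 -d-> q0 -d-> q0 -a-> q0 -a-> q0 -d-> q0 -d-> q0 -c-> q0 -c-> q0 -d-> q0 -d-> q0 -a-> q0 -c-> q0 -d-> q0 -a-> q0 -d-> q0
End state q0 is not accepting.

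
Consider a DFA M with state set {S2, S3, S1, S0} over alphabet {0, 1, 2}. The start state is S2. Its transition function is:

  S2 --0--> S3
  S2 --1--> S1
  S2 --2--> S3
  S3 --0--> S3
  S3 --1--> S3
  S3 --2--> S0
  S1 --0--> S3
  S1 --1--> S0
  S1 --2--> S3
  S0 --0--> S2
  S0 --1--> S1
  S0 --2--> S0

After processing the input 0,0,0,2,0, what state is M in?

S2 → S3 → S3 → S3 → S0 → S2

S2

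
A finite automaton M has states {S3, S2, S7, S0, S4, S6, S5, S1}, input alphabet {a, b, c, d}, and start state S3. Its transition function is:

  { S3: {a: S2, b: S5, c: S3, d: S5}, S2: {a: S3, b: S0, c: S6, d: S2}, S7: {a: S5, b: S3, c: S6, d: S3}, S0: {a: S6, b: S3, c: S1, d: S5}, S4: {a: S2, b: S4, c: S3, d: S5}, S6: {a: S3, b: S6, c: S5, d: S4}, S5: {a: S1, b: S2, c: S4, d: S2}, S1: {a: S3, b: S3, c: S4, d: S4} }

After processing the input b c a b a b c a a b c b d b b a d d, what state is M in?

start at S3
read 'b': S3 → S5
read 'c': S5 → S4
read 'a': S4 → S2
read 'b': S2 → S0
read 'a': S0 → S6
read 'b': S6 → S6
read 'c': S6 → S5
read 'a': S5 → S1
read 'a': S1 → S3
read 'b': S3 → S5
read 'c': S5 → S4
read 'b': S4 → S4
read 'd': S4 → S5
read 'b': S5 → S2
read 'b': S2 → S0
read 'a': S0 → S6
read 'd': S6 → S4
read 'd': S4 → S5

S5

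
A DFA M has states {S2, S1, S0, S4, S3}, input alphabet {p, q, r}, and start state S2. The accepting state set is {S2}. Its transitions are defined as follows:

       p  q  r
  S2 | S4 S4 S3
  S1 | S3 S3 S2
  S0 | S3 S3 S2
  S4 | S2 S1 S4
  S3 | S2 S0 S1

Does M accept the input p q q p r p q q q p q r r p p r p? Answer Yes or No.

Yes

S2 → S4 → S1 → S3 → S2 → S3 → S2 → S4 → S1 → S3 → S2 → S4 → S4 → S4 → S2 → S4 → S4 → S2
End state S2 is accepting.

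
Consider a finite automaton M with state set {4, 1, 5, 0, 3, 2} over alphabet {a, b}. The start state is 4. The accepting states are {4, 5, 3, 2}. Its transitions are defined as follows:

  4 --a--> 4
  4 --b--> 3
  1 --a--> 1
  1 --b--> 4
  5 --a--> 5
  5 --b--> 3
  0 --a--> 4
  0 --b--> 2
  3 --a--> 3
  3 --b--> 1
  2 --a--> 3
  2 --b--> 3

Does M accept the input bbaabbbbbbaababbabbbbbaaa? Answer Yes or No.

4 → 3 → 1 → 1 → 1 → 4 → 3 → 1 → 4 → 3 → 1 → 1 → 1 → 4 → 4 → 3 → 1 → 1 → 4 → 3 → 1 → 4 → 3 → 3 → 3 → 3
End state 3 is accepting.

Yes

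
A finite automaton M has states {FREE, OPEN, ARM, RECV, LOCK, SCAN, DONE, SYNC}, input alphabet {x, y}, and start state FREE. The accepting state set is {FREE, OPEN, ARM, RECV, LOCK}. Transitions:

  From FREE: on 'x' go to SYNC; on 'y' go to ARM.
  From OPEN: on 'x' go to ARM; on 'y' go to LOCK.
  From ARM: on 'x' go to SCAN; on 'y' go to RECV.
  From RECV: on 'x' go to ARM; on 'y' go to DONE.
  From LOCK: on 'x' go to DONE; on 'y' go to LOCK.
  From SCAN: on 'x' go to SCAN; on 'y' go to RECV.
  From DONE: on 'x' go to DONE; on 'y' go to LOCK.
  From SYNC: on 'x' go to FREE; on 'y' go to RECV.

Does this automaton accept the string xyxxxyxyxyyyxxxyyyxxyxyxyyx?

No

FREE → SYNC → RECV → ARM → SCAN → SCAN → RECV → ARM → RECV → ARM → RECV → DONE → LOCK → DONE → DONE → DONE → LOCK → LOCK → LOCK → DONE → DONE → LOCK → DONE → LOCK → DONE → LOCK → LOCK → DONE
End state DONE is not accepting.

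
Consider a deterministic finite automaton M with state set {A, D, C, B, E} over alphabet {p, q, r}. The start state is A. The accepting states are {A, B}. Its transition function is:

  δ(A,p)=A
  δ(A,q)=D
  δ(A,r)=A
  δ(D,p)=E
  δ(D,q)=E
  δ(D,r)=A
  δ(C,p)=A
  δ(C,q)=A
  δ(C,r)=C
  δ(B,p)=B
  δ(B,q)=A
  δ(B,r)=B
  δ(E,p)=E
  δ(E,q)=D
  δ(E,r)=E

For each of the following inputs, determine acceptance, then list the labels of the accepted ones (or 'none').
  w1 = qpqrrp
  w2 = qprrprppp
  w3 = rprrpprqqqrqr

w1, w3

w1: A → D → E → D → A → A → A  → end A, accepted
w2: A → D → E → E → E → E → E → E → E → E  → end E, rejected
w3: A → A → A → A → A → A → A → A → D → E → D → A → D → A  → end A, accepted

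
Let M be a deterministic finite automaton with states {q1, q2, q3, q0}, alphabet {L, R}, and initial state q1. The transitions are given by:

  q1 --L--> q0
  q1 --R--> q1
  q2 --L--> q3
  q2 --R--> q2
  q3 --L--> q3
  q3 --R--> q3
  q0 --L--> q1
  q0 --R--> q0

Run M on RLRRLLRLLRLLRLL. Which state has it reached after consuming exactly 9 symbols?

q0

start at q1
read 'R': q1 → q1
read 'L': q1 → q0
read 'R': q0 → q0
read 'R': q0 → q0
read 'L': q0 → q1
read 'L': q1 → q0
read 'R': q0 → q0
read 'L': q0 → q1
read 'L': q1 → q0
After 9 symbols: q0.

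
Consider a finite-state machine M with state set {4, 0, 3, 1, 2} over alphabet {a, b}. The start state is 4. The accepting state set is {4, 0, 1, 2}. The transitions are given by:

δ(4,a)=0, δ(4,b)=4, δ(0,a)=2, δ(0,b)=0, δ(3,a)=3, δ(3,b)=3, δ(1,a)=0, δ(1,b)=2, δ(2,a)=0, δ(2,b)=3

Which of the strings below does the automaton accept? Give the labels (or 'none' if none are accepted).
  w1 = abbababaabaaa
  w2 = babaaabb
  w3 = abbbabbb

w1: 4 → 0 → 0 → 0 → 2 → 3 → 3 → 3 → 3 → 3 → 3 → 3 → 3 → 3  → end 3, rejected
w2: 4 → 4 → 0 → 0 → 2 → 0 → 2 → 3 → 3  → end 3, rejected
w3: 4 → 0 → 0 → 0 → 0 → 2 → 3 → 3 → 3  → end 3, rejected

none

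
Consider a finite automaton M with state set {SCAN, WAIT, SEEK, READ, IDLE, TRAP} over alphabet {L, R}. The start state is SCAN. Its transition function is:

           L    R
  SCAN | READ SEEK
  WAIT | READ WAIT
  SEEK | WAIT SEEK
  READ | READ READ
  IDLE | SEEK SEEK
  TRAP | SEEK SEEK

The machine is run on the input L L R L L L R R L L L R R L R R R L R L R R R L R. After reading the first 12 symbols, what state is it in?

READ

SCAN → READ → READ → READ → READ → READ → READ → READ → READ → READ → READ → READ → READ
After 12 symbols: READ.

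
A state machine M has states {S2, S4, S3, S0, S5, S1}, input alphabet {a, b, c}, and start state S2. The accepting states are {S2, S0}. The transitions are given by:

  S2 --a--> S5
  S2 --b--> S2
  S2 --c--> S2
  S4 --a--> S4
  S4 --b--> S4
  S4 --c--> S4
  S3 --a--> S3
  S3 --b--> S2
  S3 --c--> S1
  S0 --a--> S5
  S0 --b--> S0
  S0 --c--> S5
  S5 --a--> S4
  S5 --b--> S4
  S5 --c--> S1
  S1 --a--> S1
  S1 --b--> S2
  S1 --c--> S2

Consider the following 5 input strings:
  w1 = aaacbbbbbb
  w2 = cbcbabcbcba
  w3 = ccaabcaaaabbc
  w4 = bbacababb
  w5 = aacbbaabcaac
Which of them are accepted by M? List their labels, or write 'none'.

none

w1: Trace: S2 -a-> S5 -a-> S4 -a-> S4 -c-> S4 -b-> S4 -b-> S4 -b-> S4 -b-> S4 -b-> S4 -b-> S4  → end S4, rejected
w2: Trace: S2 -c-> S2 -b-> S2 -c-> S2 -b-> S2 -a-> S5 -b-> S4 -c-> S4 -b-> S4 -c-> S4 -b-> S4 -a-> S4  → end S4, rejected
w3: Trace: S2 -c-> S2 -c-> S2 -a-> S5 -a-> S4 -b-> S4 -c-> S4 -a-> S4 -a-> S4 -a-> S4 -a-> S4 -b-> S4 -b-> S4 -c-> S4  → end S4, rejected
w4: Trace: S2 -b-> S2 -b-> S2 -a-> S5 -c-> S1 -a-> S1 -b-> S2 -a-> S5 -b-> S4 -b-> S4  → end S4, rejected
w5: Trace: S2 -a-> S5 -a-> S4 -c-> S4 -b-> S4 -b-> S4 -a-> S4 -a-> S4 -b-> S4 -c-> S4 -a-> S4 -a-> S4 -c-> S4  → end S4, rejected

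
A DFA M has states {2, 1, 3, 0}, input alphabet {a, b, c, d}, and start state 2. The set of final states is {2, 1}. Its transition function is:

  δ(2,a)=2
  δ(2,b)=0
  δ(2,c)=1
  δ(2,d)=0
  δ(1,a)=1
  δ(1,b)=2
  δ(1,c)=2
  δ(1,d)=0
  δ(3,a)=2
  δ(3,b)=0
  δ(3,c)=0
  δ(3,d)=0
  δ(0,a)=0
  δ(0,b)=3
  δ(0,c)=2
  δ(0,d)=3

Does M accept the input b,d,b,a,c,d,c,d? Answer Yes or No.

2 → 0 → 3 → 0 → 0 → 2 → 0 → 2 → 0
End state 0 is not accepting.

No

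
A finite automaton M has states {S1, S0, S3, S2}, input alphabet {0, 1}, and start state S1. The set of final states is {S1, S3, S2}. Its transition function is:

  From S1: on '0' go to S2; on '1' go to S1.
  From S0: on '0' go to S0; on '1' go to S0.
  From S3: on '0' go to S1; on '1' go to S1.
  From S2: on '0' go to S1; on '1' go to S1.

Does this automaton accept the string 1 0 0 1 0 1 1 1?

start at S1
read '1': S1 → S1
read '0': S1 → S2
read '0': S2 → S1
read '1': S1 → S1
read '0': S1 → S2
read '1': S2 → S1
read '1': S1 → S1
read '1': S1 → S1
End state S1 is accepting.

Yes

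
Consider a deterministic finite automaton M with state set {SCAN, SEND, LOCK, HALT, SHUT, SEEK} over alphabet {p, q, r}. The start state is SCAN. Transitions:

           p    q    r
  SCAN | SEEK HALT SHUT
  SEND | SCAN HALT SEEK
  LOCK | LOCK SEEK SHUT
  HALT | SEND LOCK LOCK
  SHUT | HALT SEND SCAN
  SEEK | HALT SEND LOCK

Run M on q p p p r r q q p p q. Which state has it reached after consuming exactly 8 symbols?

HALT

Trace: SCAN -q-> HALT -p-> SEND -p-> SCAN -p-> SEEK -r-> LOCK -r-> SHUT -q-> SEND -q-> HALT
After 8 symbols: HALT.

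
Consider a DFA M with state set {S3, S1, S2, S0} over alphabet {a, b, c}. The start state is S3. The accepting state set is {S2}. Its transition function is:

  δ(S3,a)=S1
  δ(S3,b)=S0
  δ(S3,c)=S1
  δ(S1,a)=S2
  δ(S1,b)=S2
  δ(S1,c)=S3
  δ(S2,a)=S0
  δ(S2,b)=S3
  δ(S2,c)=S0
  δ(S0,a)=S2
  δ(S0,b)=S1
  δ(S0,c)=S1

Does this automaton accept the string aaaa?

S3 → S1 → S2 → S0 → S2
End state S2 is accepting.

Yes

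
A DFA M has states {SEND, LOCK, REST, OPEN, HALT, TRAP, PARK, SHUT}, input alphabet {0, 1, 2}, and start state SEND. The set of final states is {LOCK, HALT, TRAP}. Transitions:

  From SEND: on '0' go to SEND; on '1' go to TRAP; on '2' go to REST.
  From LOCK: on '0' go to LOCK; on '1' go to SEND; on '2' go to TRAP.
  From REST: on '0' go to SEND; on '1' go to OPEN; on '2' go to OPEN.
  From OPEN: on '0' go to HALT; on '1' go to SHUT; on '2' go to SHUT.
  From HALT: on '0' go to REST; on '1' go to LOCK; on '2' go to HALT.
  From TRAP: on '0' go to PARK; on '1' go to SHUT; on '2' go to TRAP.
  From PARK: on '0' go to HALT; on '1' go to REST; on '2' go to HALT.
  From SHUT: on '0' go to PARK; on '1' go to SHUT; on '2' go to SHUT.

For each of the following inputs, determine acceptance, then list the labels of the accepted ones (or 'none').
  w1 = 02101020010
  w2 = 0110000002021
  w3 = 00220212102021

w1: SEND → SEND → REST → OPEN → HALT → LOCK → LOCK → TRAP → PARK → HALT → LOCK → LOCK  → end LOCK, accepted
w2: SEND → SEND → TRAP → SHUT → PARK → HALT → REST → SEND → SEND → SEND → REST → SEND → REST → OPEN  → end OPEN, rejected
w3: SEND → SEND → SEND → REST → OPEN → HALT → HALT → LOCK → TRAP → SHUT → PARK → HALT → REST → OPEN → SHUT  → end SHUT, rejected

w1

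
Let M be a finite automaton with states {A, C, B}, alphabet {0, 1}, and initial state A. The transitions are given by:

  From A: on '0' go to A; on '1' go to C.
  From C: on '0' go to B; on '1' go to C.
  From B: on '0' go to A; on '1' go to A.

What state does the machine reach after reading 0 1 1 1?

C

A → A → C → C → C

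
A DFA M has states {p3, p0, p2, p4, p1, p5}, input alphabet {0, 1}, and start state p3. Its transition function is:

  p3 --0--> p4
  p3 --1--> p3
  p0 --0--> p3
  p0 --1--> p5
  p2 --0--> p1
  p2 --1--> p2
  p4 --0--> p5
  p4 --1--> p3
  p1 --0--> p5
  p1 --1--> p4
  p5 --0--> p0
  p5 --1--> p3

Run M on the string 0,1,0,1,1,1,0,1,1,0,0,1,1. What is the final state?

start at p3
read '0': p3 → p4
read '1': p4 → p3
read '0': p3 → p4
read '1': p4 → p3
read '1': p3 → p3
read '1': p3 → p3
read '0': p3 → p4
read '1': p4 → p3
read '1': p3 → p3
read '0': p3 → p4
read '0': p4 → p5
read '1': p5 → p3
read '1': p3 → p3

p3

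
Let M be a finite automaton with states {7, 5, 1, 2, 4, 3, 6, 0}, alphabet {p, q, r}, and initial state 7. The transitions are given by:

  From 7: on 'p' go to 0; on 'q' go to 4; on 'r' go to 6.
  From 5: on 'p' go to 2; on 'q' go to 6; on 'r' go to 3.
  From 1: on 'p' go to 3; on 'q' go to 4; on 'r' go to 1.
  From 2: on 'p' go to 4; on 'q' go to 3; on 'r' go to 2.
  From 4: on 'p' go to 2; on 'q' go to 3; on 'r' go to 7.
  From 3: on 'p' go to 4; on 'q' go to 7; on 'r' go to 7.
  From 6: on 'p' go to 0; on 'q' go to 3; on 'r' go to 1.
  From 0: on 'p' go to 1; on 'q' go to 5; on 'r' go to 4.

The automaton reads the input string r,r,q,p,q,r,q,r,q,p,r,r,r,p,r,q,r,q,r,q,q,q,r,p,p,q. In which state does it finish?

start at 7
read 'r': 7 → 6
read 'r': 6 → 1
read 'q': 1 → 4
read 'p': 4 → 2
read 'q': 2 → 3
read 'r': 3 → 7
read 'q': 7 → 4
read 'r': 4 → 7
read 'q': 7 → 4
read 'p': 4 → 2
read 'r': 2 → 2
read 'r': 2 → 2
read 'r': 2 → 2
read 'p': 2 → 4
read 'r': 4 → 7
read 'q': 7 → 4
read 'r': 4 → 7
read 'q': 7 → 4
read 'r': 4 → 7
read 'q': 7 → 4
read 'q': 4 → 3
read 'q': 3 → 7
read 'r': 7 → 6
read 'p': 6 → 0
read 'p': 0 → 1
read 'q': 1 → 4

4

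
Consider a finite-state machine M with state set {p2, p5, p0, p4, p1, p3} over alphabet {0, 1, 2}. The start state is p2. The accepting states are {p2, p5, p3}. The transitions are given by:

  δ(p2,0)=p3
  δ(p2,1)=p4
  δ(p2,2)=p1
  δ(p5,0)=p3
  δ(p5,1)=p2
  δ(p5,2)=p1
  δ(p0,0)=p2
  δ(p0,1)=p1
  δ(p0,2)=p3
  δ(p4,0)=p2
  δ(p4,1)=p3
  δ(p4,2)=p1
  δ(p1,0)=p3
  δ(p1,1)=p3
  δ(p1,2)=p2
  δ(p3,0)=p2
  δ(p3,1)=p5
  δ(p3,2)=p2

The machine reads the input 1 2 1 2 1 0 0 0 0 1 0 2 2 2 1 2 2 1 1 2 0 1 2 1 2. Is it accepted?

Trace: p2 -1-> p4 -2-> p1 -1-> p3 -2-> p2 -1-> p4 -0-> p2 -0-> p3 -0-> p2 -0-> p3 -1-> p5 -0-> p3 -2-> p2 -2-> p1 -2-> p2 -1-> p4 -2-> p1 -2-> p2 -1-> p4 -1-> p3 -2-> p2 -0-> p3 -1-> p5 -2-> p1 -1-> p3 -2-> p2
End state p2 is accepting.

Yes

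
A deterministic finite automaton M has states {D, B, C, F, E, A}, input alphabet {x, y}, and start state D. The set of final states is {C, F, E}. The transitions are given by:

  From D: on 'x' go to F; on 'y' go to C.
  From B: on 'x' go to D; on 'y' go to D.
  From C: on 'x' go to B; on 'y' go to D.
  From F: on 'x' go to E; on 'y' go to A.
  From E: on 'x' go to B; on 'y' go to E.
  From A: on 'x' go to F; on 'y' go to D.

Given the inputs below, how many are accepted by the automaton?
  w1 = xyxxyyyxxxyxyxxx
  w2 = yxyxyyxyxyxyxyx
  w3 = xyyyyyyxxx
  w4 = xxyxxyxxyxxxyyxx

2

w1:
  start at D
  read 'x': D → F
  read 'y': F → A
  read 'x': A → F
  read 'x': F → E
  read 'y': E → E
  read 'y': E → E
  read 'y': E → E
  read 'x': E → B
  read 'x': B → D
  read 'x': D → F
  read 'y': F → A
  read 'x': A → F
  read 'y': F → A
  read 'x': A → F
  read 'x': F → E
  read 'x': E → B
  end B, rejected
w2:
  start at D
  read 'y': D → C
  read 'x': C → B
  read 'y': B → D
  read 'x': D → F
  read 'y': F → A
  read 'y': A → D
  read 'x': D → F
  read 'y': F → A
  read 'x': A → F
  read 'y': F → A
  read 'x': A → F
  read 'y': F → A
  read 'x': A → F
  read 'y': F → A
  read 'x': A → F
  end F, accepted
w3:
  start at D
  read 'x': D → F
  read 'y': F → A
  read 'y': A → D
  read 'y': D → C
  read 'y': C → D
  read 'y': D → C
  read 'y': C → D
  read 'x': D → F
  read 'x': F → E
  read 'x': E → B
  end B, rejected
w4:
  start at D
  read 'x': D → F
  read 'x': F → E
  read 'y': E → E
  read 'x': E → B
  read 'x': B → D
  read 'y': D → C
  read 'x': C → B
  read 'x': B → D
  read 'y': D → C
  read 'x': C → B
  read 'x': B → D
  read 'x': D → F
  read 'y': F → A
  read 'y': A → D
  read 'x': D → F
  read 'x': F → E
  end E, accepted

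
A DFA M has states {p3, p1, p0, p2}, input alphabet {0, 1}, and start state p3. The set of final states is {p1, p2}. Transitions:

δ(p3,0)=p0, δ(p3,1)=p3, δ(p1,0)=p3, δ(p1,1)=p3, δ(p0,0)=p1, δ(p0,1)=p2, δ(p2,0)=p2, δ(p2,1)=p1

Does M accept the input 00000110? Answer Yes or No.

No

start at p3
read '0': p3 → p0
read '0': p0 → p1
read '0': p1 → p3
read '0': p3 → p0
read '0': p0 → p1
read '1': p1 → p3
read '1': p3 → p3
read '0': p3 → p0
End state p0 is not accepting.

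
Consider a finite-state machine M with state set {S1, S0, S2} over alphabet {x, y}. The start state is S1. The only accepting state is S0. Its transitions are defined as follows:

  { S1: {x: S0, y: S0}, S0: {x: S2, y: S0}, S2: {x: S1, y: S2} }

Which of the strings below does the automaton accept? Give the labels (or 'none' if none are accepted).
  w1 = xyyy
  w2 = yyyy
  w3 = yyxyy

w1:
  start at S1
  read 'x': S1 → S0
  read 'y': S0 → S0
  read 'y': S0 → S0
  read 'y': S0 → S0
  end S0, accepted
w2:
  start at S1
  read 'y': S1 → S0
  read 'y': S0 → S0
  read 'y': S0 → S0
  read 'y': S0 → S0
  end S0, accepted
w3:
  start at S1
  read 'y': S1 → S0
  read 'y': S0 → S0
  read 'x': S0 → S2
  read 'y': S2 → S2
  read 'y': S2 → S2
  end S2, rejected

w1, w2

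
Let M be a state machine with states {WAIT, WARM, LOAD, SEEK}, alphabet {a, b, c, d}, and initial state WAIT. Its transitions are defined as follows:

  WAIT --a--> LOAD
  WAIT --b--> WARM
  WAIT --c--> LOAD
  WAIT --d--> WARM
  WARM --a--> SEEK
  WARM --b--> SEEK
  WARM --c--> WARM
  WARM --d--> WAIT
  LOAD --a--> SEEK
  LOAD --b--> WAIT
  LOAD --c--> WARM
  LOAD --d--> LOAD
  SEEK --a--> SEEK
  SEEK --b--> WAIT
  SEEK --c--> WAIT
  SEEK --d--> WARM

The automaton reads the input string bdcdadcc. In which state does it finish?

Trace: WAIT -b-> WARM -d-> WAIT -c-> LOAD -d-> LOAD -a-> SEEK -d-> WARM -c-> WARM -c-> WARM

WARM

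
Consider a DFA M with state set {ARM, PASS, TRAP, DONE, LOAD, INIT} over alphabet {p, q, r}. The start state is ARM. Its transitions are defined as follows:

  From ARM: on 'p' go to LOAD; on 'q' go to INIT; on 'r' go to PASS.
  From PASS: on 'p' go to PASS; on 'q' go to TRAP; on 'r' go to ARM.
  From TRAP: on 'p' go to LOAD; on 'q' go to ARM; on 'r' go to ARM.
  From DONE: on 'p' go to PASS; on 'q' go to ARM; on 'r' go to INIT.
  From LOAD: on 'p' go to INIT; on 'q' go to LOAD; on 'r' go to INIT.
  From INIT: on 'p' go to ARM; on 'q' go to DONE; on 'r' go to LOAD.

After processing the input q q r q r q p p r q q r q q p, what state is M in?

Trace: ARM -q-> INIT -q-> DONE -r-> INIT -q-> DONE -r-> INIT -q-> DONE -p-> PASS -p-> PASS -r-> ARM -q-> INIT -q-> DONE -r-> INIT -q-> DONE -q-> ARM -p-> LOAD

LOAD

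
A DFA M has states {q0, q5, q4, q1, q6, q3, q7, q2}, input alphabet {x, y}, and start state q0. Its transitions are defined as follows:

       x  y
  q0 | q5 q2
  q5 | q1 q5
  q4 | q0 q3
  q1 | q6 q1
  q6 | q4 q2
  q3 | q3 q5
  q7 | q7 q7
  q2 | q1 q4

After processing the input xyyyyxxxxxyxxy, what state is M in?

q0 → q5 → q5 → q5 → q5 → q5 → q1 → q6 → q4 → q0 → q5 → q5 → q1 → q6 → q2

q2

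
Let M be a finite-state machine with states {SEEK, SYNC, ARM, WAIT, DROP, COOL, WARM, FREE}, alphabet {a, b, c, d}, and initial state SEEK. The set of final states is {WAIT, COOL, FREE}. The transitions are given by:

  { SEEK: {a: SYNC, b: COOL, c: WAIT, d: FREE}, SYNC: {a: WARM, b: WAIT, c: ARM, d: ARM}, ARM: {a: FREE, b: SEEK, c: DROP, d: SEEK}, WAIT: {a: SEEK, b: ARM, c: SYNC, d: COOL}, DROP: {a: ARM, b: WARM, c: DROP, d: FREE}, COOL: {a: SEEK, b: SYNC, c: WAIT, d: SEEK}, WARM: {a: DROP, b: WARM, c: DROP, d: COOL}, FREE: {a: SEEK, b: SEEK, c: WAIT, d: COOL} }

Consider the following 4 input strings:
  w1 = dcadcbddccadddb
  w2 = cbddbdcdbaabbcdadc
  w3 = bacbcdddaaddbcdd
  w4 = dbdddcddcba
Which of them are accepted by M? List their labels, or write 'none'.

w2, w4

w1: SEEK → FREE → WAIT → SEEK → FREE → WAIT → ARM → SEEK → FREE → WAIT → SYNC → WARM → COOL → SEEK → FREE → SEEK  → end SEEK, rejected
w2: SEEK → WAIT → ARM → SEEK → FREE → SEEK → FREE → WAIT → COOL → SYNC → WARM → DROP → WARM → WARM → DROP → FREE → SEEK → FREE → WAIT  → end WAIT, accepted
w3: SEEK → COOL → SEEK → WAIT → ARM → DROP → FREE → COOL → SEEK → SYNC → WARM → COOL → SEEK → COOL → WAIT → COOL → SEEK  → end SEEK, rejected
w4: SEEK → FREE → SEEK → FREE → COOL → SEEK → WAIT → COOL → SEEK → WAIT → ARM → FREE  → end FREE, accepted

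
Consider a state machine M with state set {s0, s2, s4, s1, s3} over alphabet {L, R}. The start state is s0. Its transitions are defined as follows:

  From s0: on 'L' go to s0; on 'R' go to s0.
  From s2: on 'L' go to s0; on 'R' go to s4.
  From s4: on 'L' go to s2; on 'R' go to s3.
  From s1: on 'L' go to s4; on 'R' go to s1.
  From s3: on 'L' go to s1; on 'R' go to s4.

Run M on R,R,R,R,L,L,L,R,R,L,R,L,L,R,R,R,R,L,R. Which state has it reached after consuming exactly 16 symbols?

s0

Trace: s0 -R-> s0 -R-> s0 -R-> s0 -R-> s0 -L-> s0 -L-> s0 -L-> s0 -R-> s0 -R-> s0 -L-> s0 -R-> s0 -L-> s0 -L-> s0 -R-> s0 -R-> s0 -R-> s0
After 16 symbols: s0.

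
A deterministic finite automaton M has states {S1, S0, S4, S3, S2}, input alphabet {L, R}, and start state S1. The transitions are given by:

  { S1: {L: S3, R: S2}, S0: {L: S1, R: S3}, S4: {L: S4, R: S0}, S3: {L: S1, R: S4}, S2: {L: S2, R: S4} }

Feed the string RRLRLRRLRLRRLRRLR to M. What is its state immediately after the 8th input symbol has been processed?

S4

S1 → S2 → S4 → S4 → S0 → S1 → S2 → S4 → S4
After 8 symbols: S4.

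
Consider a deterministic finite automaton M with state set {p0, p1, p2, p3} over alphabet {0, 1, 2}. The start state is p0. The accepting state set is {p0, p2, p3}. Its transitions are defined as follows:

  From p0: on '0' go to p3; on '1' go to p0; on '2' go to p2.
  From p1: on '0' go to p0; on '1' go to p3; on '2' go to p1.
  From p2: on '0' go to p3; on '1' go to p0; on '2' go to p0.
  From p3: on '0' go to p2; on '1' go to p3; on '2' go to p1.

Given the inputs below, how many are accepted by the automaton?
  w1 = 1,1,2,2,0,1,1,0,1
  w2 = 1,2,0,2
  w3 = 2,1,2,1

2

w1:
  start at p0
  read '1': p0 → p0
  read '1': p0 → p0
  read '2': p0 → p2
  read '2': p2 → p0
  read '0': p0 → p3
  read '1': p3 → p3
  read '1': p3 → p3
  read '0': p3 → p2
  read '1': p2 → p0
  end p0, accepted
w2:
  start at p0
  read '1': p0 → p0
  read '2': p0 → p2
  read '0': p2 → p3
  read '2': p3 → p1
  end p1, rejected
w3:
  start at p0
  read '2': p0 → p2
  read '1': p2 → p0
  read '2': p0 → p2
  read '1': p2 → p0
  end p0, accepted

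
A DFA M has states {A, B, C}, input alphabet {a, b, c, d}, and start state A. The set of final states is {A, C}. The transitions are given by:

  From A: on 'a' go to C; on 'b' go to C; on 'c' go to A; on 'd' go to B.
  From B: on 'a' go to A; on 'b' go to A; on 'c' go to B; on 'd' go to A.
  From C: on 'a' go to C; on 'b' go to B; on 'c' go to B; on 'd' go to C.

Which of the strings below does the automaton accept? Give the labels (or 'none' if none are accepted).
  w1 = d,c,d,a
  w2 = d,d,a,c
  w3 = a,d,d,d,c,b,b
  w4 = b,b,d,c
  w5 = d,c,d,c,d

w1: A → B → B → A → C  → end C, accepted
w2: A → B → A → C → B  → end B, rejected
w3: A → C → C → C → C → B → A → C  → end C, accepted
w4: A → C → B → A → A  → end A, accepted
w5: A → B → B → A → A → B  → end B, rejected

w1, w3, w4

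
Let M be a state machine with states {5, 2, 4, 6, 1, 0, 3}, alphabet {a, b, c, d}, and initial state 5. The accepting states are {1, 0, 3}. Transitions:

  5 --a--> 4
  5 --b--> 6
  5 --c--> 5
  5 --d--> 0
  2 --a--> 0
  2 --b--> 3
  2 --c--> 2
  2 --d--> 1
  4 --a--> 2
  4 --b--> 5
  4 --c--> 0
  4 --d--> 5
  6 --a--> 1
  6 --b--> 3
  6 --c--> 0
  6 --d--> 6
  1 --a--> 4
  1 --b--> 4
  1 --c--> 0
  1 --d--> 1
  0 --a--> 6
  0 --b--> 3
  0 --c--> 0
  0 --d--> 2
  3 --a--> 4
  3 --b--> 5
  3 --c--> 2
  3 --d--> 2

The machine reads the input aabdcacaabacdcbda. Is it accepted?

start at 5
read 'a': 5 → 4
read 'a': 4 → 2
read 'b': 2 → 3
read 'd': 3 → 2
read 'c': 2 → 2
read 'a': 2 → 0
read 'c': 0 → 0
read 'a': 0 → 6
read 'a': 6 → 1
read 'b': 1 → 4
read 'a': 4 → 2
read 'c': 2 → 2
read 'd': 2 → 1
read 'c': 1 → 0
read 'b': 0 → 3
read 'd': 3 → 2
read 'a': 2 → 0
End state 0 is accepting.

Yes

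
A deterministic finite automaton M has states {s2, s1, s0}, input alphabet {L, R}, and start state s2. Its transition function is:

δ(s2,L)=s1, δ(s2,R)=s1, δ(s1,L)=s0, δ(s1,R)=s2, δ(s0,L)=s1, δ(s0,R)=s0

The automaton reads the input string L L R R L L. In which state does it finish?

s0

Trace: s2 -L-> s1 -L-> s0 -R-> s0 -R-> s0 -L-> s1 -L-> s0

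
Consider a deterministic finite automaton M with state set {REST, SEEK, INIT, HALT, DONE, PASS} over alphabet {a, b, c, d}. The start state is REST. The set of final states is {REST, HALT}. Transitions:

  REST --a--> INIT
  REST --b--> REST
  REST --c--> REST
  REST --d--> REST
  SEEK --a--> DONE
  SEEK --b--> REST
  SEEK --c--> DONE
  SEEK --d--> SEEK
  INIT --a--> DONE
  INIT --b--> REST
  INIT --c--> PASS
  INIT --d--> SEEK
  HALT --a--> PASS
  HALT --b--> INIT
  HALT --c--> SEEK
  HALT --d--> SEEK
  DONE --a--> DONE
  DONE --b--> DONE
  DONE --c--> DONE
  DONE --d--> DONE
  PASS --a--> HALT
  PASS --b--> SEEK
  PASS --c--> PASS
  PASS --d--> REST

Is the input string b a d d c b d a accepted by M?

Trace: REST -b-> REST -a-> INIT -d-> SEEK -d-> SEEK -c-> DONE -b-> DONE -d-> DONE -a-> DONE
End state DONE is not accepting.

No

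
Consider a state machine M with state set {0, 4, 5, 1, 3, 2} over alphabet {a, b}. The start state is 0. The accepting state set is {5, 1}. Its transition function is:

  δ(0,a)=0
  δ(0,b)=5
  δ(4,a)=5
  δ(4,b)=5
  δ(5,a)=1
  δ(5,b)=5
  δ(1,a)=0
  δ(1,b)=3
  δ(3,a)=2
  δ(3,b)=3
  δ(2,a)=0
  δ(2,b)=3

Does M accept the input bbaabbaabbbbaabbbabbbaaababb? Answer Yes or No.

0 → 5 → 5 → 1 → 0 → 5 → 5 → 1 → 0 → 5 → 5 → 5 → 5 → 1 → 0 → 5 → 5 → 5 → 1 → 3 → 3 → 3 → 2 → 0 → 0 → 5 → 1 → 3 → 3
End state 3 is not accepting.

No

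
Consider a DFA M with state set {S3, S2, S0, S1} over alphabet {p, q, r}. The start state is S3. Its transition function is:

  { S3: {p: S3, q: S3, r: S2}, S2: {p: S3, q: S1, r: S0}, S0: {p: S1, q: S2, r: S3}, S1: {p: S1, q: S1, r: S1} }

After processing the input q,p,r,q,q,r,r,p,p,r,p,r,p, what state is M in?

S1

Trace: S3 -q-> S3 -p-> S3 -r-> S2 -q-> S1 -q-> S1 -r-> S1 -r-> S1 -p-> S1 -p-> S1 -r-> S1 -p-> S1 -r-> S1 -p-> S1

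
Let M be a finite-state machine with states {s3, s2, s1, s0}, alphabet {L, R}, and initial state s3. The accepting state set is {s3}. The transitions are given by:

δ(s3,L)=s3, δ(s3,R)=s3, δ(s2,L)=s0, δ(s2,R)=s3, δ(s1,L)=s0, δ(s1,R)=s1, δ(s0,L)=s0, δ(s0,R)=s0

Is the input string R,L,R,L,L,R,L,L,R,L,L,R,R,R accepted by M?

Trace: s3 -R-> s3 -L-> s3 -R-> s3 -L-> s3 -L-> s3 -R-> s3 -L-> s3 -L-> s3 -R-> s3 -L-> s3 -L-> s3 -R-> s3 -R-> s3 -R-> s3
End state s3 is accepting.

Yes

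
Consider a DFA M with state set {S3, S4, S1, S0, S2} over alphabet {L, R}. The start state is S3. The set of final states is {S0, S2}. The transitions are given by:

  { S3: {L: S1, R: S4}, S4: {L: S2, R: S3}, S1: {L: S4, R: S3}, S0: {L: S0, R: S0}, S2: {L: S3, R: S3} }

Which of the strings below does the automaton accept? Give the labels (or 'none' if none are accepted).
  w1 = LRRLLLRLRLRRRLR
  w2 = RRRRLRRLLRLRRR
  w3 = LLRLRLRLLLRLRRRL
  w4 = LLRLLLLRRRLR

none

w1:
  start at S3
  read 'L': S3 → S1
  read 'R': S1 → S3
  read 'R': S3 → S4
  read 'L': S4 → S2
  read 'L': S2 → S3
  read 'L': S3 → S1
  read 'R': S1 → S3
  read 'L': S3 → S1
  read 'R': S1 → S3
  read 'L': S3 → S1
  read 'R': S1 → S3
  read 'R': S3 → S4
  read 'R': S4 → S3
  read 'L': S3 → S1
  read 'R': S1 → S3
  end S3, rejected
w2:
  start at S3
  read 'R': S3 → S4
  read 'R': S4 → S3
  read 'R': S3 → S4
  read 'R': S4 → S3
  read 'L': S3 → S1
  read 'R': S1 → S3
  read 'R': S3 → S4
  read 'L': S4 → S2
  read 'L': S2 → S3
  read 'R': S3 → S4
  read 'L': S4 → S2
  read 'R': S2 → S3
  read 'R': S3 → S4
  read 'R': S4 → S3
  end S3, rejected
w3:
  start at S3
  read 'L': S3 → S1
  read 'L': S1 → S4
  read 'R': S4 → S3
  read 'L': S3 → S1
  read 'R': S1 → S3
  read 'L': S3 → S1
  read 'R': S1 → S3
  read 'L': S3 → S1
  read 'L': S1 → S4
  read 'L': S4 → S2
  read 'R': S2 → S3
  read 'L': S3 → S1
  read 'R': S1 → S3
  read 'R': S3 → S4
  read 'R': S4 → S3
  read 'L': S3 → S1
  end S1, rejected
w4:
  start at S3
  read 'L': S3 → S1
  read 'L': S1 → S4
  read 'R': S4 → S3
  read 'L': S3 → S1
  read 'L': S1 → S4
  read 'L': S4 → S2
  read 'L': S2 → S3
  read 'R': S3 → S4
  read 'R': S4 → S3
  read 'R': S3 → S4
  read 'L': S4 → S2
  read 'R': S2 → S3
  end S3, rejected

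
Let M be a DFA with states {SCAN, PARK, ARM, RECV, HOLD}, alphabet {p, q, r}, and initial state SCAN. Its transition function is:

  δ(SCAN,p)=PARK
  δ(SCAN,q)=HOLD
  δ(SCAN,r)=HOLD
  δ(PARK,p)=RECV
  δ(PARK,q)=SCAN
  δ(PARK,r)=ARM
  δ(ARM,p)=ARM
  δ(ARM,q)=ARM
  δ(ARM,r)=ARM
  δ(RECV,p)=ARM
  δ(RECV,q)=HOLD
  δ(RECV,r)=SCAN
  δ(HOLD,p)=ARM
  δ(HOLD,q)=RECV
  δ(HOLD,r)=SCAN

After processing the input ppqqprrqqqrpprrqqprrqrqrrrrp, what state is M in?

ARM

SCAN → PARK → RECV → HOLD → RECV → ARM → ARM → ARM → ARM → ARM → ARM → ARM → ARM → ARM → ARM → ARM → ARM → ARM → ARM → ARM → ARM → ARM → ARM → ARM → ARM → ARM → ARM → ARM → ARM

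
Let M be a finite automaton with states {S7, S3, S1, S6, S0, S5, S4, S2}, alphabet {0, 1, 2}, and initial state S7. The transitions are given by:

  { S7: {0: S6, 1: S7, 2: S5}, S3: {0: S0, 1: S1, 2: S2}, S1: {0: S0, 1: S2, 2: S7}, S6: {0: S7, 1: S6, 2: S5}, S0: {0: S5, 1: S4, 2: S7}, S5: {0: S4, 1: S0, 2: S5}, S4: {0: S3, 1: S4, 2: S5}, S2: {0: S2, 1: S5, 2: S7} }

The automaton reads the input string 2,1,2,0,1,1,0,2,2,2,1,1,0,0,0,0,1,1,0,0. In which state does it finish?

S0

S7 → S5 → S0 → S7 → S6 → S6 → S6 → S7 → S5 → S5 → S5 → S0 → S4 → S3 → S0 → S5 → S4 → S4 → S4 → S3 → S0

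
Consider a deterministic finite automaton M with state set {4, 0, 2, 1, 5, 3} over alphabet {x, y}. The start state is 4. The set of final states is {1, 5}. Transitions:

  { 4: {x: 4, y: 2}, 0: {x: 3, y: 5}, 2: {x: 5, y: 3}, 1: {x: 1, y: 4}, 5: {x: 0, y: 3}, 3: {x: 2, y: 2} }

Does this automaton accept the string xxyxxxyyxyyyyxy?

No

start at 4
read 'x': 4 → 4
read 'x': 4 → 4
read 'y': 4 → 2
read 'x': 2 → 5
read 'x': 5 → 0
read 'x': 0 → 3
read 'y': 3 → 2
read 'y': 2 → 3
read 'x': 3 → 2
read 'y': 2 → 3
read 'y': 3 → 2
read 'y': 2 → 3
read 'y': 3 → 2
read 'x': 2 → 5
read 'y': 5 → 3
End state 3 is not accepting.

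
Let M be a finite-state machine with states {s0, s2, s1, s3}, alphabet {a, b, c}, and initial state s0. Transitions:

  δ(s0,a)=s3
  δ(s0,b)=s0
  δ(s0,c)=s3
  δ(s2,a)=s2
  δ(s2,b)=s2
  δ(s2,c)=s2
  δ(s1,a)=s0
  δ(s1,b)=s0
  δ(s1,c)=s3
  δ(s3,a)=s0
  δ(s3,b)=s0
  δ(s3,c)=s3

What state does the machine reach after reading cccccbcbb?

s0

start at s0
read 'c': s0 → s3
read 'c': s3 → s3
read 'c': s3 → s3
read 'c': s3 → s3
read 'c': s3 → s3
read 'b': s3 → s0
read 'c': s0 → s3
read 'b': s3 → s0
read 'b': s0 → s0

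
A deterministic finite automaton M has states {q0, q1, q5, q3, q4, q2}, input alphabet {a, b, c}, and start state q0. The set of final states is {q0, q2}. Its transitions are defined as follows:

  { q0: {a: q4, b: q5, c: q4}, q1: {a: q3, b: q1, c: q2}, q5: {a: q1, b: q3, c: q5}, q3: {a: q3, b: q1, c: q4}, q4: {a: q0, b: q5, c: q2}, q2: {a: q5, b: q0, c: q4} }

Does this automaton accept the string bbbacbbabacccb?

q0 → q5 → q3 → q1 → q3 → q4 → q5 → q3 → q3 → q1 → q3 → q4 → q2 → q4 → q5
End state q5 is not accepting.

No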